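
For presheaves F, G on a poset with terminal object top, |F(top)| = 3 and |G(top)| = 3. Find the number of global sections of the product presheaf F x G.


Global sections of a presheaf on a poset with terminal top satisfy
Gamma(H) ~ H(top). Presheaves admit pointwise products, so
(F x G)(top) = F(top) x G(top) (Cartesian product).
|Gamma(F x G)| = |F(top)| * |G(top)| = 3 * 3 = 9.

9


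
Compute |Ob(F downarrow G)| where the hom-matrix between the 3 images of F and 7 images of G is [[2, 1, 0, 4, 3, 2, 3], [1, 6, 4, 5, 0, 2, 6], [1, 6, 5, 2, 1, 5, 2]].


Objects of (F downarrow G) are triples (a, b, h: F(a)->G(b)).
The count equals the sum of all entries in the hom-matrix.
sum(row 0) = 15
sum(row 1) = 24
sum(row 2) = 22
Grand total = 61

61


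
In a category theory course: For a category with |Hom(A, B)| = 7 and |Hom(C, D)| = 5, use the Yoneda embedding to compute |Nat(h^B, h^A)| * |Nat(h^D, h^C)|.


By the Yoneda lemma, Nat(h^B, h^A) is isomorphic to Hom(A, B),
so |Nat(h^B, h^A)| = |Hom(A, B)| and |Nat(h^D, h^C)| = |Hom(C, D)|.
|Hom(A, B)| = 7, |Hom(C, D)| = 5.
|Nat(h^B, h^A) x Nat(h^D, h^C)| = 7 * 5 = 35

35


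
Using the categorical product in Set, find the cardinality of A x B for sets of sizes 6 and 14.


In Set, the product A x B is the Cartesian product.
By the universal property, |A x B| = |A| * |B|.
|A x B| = 6 * 14 = 84

84


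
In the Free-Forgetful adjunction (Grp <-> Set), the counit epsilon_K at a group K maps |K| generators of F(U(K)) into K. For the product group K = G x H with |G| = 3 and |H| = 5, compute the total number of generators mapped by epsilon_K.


The counit epsilon_K: F(U(K)) -> K of the Free-Forgetful adjunction
maps |K| generators of F(U(K)) into K. For K = G x H (the product group),
|G x H| = |G| * |H|.
Total generators mapped = 3 * 5 = 15.

15


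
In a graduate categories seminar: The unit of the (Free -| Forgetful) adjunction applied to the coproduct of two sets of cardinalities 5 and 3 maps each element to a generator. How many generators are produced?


The unit eta_X: X -> U(F(X)) of the Free-Forgetful adjunction
maps each element of X to a generator of F(X). For X = S + T (disjoint
union in Set), |S + T| = |S| + |T|.
Total mappings = 5 + 3 = 8.

8


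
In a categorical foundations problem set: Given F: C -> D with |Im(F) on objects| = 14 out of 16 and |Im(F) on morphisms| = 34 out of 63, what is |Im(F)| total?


The image of F consists of distinct objects and distinct morphisms.
|Im(F)| on objects = 14
|Im(F)| on morphisms = 34
Total image cardinality = 14 + 34 = 48

48


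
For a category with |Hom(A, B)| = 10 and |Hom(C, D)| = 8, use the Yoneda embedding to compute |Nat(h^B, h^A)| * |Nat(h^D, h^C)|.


By the Yoneda lemma, Nat(h^B, h^A) is isomorphic to Hom(A, B),
so |Nat(h^B, h^A)| = |Hom(A, B)| and |Nat(h^D, h^C)| = |Hom(C, D)|.
|Hom(A, B)| = 10, |Hom(C, D)| = 8.
|Nat(h^B, h^A) x Nat(h^D, h^C)| = 10 * 8 = 80

80


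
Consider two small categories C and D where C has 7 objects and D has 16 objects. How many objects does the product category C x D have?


The product category C x D has objects that are pairs (c, d).
Number of pairs = |Ob(C)| * |Ob(D)| = 7 * 16 = 112

112


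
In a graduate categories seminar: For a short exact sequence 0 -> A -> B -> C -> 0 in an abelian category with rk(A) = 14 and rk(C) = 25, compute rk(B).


For a short exact sequence 0 -> A -> B -> C -> 0,
rank is additive: rank(B) = rank(A) + rank(C).
rank(B) = 14 + 25 = 39

39


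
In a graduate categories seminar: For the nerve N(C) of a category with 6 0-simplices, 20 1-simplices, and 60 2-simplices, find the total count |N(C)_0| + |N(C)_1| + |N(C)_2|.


The 2-skeleton of the nerve N(C) consists of simplices in dimensions 0, 1, 2:
  |N(C)_0| = 6 (objects)
  |N(C)_1| = 20 (morphisms)
  |N(C)_2| = 60 (composable pairs)
Total = 6 + 20 + 60 = 86

86


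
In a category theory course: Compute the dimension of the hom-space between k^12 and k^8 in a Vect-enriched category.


In Vect-enriched categories, Hom(k^n, k^m) is the space of m x n matrices.
dim(Hom(k^12, k^8)) = 8 * 12 = 96

96


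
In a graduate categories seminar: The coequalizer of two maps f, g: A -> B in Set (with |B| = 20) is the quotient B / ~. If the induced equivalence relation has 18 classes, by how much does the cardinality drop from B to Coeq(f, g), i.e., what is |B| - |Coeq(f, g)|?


The coequalizer Coeq(f, g) = B / ~ has one element per equivalence class.
|B| = 20, |Coeq(f, g)| = 18.
|B| - |Coeq(f, g)| = 20 - 18 = 2.

2


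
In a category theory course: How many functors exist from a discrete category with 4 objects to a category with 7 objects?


A functor from a discrete category C to D is determined by
where each object maps. Each of the 4 objects of C can map
to any of the 7 objects of D independently.
Number of functors = 7^4 = 2401

2401


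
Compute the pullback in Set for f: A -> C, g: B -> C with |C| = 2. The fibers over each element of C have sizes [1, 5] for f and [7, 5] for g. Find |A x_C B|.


The pullback A x_C B consists of pairs (a, b) with f(a) = g(b).
For each element c in C, the fiber product has |f^-1(c)| * |g^-1(c)| elements.
Summing over C: 1 * 7 + 5 * 5
= 7 + 25 = 32

32


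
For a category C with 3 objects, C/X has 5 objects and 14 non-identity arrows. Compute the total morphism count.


In the slice category C/X, objects are morphisms to X.
Identity morphisms: 5 (one per object of C/X).
Non-identity morphisms: 14.
Total = 5 + 14 = 19

19


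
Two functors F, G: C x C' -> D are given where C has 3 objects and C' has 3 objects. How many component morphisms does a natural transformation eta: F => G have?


A natural transformation eta: F => G assigns one component morphism per
object of the domain category.
The domain is the product category C x C', so
|Ob(C x C')| = |Ob(C)| * |Ob(C')| = 3 * 3 = 9.
Therefore eta has 9 component morphisms.

9


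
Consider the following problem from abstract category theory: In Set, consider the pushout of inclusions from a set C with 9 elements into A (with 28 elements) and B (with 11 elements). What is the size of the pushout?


The pushout A +_C B identifies the images of C in A and B.
|A +_C B| = |A| + |B| - |C| (for injections).
= 28 + 11 - 9 = 30

30


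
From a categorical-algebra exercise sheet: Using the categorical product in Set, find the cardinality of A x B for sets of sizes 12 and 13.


In Set, the product A x B is the Cartesian product.
By the universal property, |A x B| = |A| * |B|.
|A x B| = 12 * 13 = 156

156


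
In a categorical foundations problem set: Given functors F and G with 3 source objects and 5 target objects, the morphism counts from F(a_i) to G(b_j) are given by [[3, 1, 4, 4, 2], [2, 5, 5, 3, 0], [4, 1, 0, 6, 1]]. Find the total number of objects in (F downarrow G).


Objects of (F downarrow G) are triples (a, b, h: F(a)->G(b)).
The count equals the sum of all entries in the hom-matrix.
sum(row 0) = 14
sum(row 1) = 15
sum(row 2) = 12
Grand total = 41

41


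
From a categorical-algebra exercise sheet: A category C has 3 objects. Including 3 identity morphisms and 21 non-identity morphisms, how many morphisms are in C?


Each object has an identity morphism, giving 3 identities.
Adding the 21 non-identity morphisms:
Total = 3 + 21 = 24

24


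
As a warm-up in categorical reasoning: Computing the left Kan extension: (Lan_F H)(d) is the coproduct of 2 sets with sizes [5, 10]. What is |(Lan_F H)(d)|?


Pointwise, the left Kan extension (Lan_F H)(d) is the colimit, indexed
by the comma category (F downarrow d), of H composed with the
projection (F downarrow d) -> C. Here that colimit is given
as a coproduct (disjoint union) of sets, so its cardinality is the
sum of the sizes of the summands.
Coproduct of sets with sizes: 5 + 10
= 15

15


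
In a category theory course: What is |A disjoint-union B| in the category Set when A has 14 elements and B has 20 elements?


In Set, the coproduct A + B is the disjoint union.
|A + B| = |A| + |B| = 14 + 20 = 34

34


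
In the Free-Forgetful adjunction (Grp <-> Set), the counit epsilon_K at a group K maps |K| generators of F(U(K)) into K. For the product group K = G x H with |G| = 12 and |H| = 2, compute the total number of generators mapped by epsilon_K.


The counit epsilon_K: F(U(K)) -> K of the Free-Forgetful adjunction
maps |K| generators of F(U(K)) into K. For K = G x H (the product group),
|G x H| = |G| * |H|.
Total generators mapped = 12 * 2 = 24.

24


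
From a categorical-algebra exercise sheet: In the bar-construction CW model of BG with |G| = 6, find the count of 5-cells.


In the bar-construction CW model of BG, the n-cells are indexed by
n-tuples [g_1|...|g_n] of non-identity elements of G (degenerate
simplices with some g_i = e do not contribute cells), so there are
(|G| - 1)^n n-cells.
For dim = 5 with |G| = 6:
cells = (6 - 1)^5 = 5^5 = 3125

3125


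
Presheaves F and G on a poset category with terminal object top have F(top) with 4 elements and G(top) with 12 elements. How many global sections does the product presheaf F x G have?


Global sections of a presheaf on a poset with terminal top satisfy
Gamma(H) ~ H(top). Presheaves admit pointwise products, so
(F x G)(top) = F(top) x G(top) (Cartesian product).
|Gamma(F x G)| = |F(top)| * |G(top)| = 4 * 12 = 48.

48


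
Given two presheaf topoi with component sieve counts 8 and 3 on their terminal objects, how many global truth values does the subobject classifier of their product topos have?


In a product of presheaf topoi E_1 x E_2, the subobject classifier
is Omega = Omega_1 x Omega_2 (componentwise), so
|Omega(top)| = |Omega_1(top_1)| * |Omega_2(top_2)|.
= 8 * 3 = 24.

24


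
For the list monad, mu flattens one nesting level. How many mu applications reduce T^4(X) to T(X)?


Each application of mu: T^2 -> T removes one layer of nesting.
Starting at depth 4 (i.e., T^4(X)), we need to reach T(X).
Number of mu applications = 4 - 1 = 3

3


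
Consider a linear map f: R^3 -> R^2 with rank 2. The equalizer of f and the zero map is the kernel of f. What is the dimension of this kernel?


The equalizer of f and the zero map is ker(f).
By the rank-nullity theorem: dim(ker(f)) = dim(domain) - rank(f).
dim(ker(f)) = 3 - 2 = 1

1


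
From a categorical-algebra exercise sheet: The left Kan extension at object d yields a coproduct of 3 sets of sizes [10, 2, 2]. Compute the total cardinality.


Pointwise, the left Kan extension (Lan_F H)(d) is the colimit, indexed
by the comma category (F downarrow d), of H composed with the
projection (F downarrow d) -> C. Here that colimit is given
as a coproduct (disjoint union) of sets, so its cardinality is the
sum of the sizes of the summands.
Coproduct of sets with sizes: 10 + 2 + 2
= 14

14


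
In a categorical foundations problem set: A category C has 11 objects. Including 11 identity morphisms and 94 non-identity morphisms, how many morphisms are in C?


Each object has an identity morphism, giving 11 identities.
Adding the 94 non-identity morphisms:
Total = 11 + 94 = 105

105


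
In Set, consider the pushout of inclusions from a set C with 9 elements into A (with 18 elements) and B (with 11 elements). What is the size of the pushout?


The pushout A +_C B identifies the images of C in A and B.
|A +_C B| = |A| + |B| - |C| (for injections).
= 18 + 11 - 9 = 20

20


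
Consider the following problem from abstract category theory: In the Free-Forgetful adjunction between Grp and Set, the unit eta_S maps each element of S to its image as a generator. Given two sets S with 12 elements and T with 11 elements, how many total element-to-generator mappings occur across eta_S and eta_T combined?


The unit eta_X: X -> U(F(X)) of the Free-Forgetful adjunction
maps each element of X to a generator of F(X). For X = S + T (disjoint
union in Set), |S + T| = |S| + |T|.
Total mappings = 12 + 11 = 23.

23


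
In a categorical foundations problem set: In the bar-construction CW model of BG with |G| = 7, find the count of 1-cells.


In the bar-construction CW model of BG, the n-cells are indexed by
n-tuples [g_1|...|g_n] of non-identity elements of G (degenerate
simplices with some g_i = e do not contribute cells), so there are
(|G| - 1)^n n-cells.
For dim = 1 with |G| = 7:
cells = (7 - 1)^1 = 6^1 = 6

6


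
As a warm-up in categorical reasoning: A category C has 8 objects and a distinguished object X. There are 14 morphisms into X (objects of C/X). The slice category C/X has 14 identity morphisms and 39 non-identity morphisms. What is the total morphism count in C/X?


In the slice category C/X, objects are morphisms to X.
Identity morphisms: 14 (one per object of C/X).
Non-identity morphisms: 39.
Total = 14 + 39 = 53

53


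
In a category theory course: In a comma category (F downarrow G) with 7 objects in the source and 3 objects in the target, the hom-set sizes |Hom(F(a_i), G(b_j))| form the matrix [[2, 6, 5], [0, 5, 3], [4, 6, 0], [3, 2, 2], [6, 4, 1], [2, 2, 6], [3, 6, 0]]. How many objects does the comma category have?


Objects of (F downarrow G) are triples (a, b, h: F(a)->G(b)).
The count equals the sum of all entries in the hom-matrix.
sum(row 0) = 13
sum(row 1) = 8
sum(row 2) = 10
sum(row 3) = 7
sum(row 4) = 11
sum(row 5) = 10
sum(row 6) = 9
Grand total = 68

68


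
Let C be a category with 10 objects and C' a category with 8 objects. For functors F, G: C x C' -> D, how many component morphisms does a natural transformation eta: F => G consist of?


A natural transformation eta: F => G assigns one component morphism per
object of the domain category.
The domain is the product category C x C', so
|Ob(C x C')| = |Ob(C)| * |Ob(C')| = 10 * 8 = 80.
Therefore eta has 80 component morphisms.

80


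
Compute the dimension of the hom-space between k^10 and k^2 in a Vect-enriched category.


In Vect-enriched categories, Hom(k^n, k^m) is the space of m x n matrices.
dim(Hom(k^10, k^2)) = 2 * 10 = 20

20


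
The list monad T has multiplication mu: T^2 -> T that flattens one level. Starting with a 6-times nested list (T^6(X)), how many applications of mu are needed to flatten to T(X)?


Each application of mu: T^2 -> T removes one layer of nesting.
Starting at depth 6 (i.e., T^6(X)), we need to reach T(X).
Number of mu applications = 6 - 1 = 5

5


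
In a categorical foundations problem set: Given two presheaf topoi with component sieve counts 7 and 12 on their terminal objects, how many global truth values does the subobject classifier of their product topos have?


In a product of presheaf topoi E_1 x E_2, the subobject classifier
is Omega = Omega_1 x Omega_2 (componentwise), so
|Omega(top)| = |Omega_1(top_1)| * |Omega_2(top_2)|.
= 7 * 12 = 84.

84


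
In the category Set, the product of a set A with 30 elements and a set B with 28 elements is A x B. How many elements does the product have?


In Set, the product A x B is the Cartesian product.
By the universal property, |A x B| = |A| * |B|.
|A x B| = 30 * 28 = 840

840


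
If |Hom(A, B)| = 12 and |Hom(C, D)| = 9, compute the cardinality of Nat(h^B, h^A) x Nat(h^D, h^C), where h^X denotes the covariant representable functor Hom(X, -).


By the Yoneda lemma, Nat(h^B, h^A) is isomorphic to Hom(A, B),
so |Nat(h^B, h^A)| = |Hom(A, B)| and |Nat(h^D, h^C)| = |Hom(C, D)|.
|Hom(A, B)| = 12, |Hom(C, D)| = 9.
|Nat(h^B, h^A) x Nat(h^D, h^C)| = 12 * 9 = 108

108


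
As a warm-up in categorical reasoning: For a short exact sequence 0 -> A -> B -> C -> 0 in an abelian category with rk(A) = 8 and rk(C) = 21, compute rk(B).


For a short exact sequence 0 -> A -> B -> C -> 0,
rank is additive: rank(B) = rank(A) + rank(C).
rank(B) = 8 + 21 = 29

29


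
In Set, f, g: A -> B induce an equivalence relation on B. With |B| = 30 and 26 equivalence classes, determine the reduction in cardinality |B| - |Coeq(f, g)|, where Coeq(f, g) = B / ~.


The coequalizer Coeq(f, g) = B / ~ has one element per equivalence class.
|B| = 30, |Coeq(f, g)| = 26.
|B| - |Coeq(f, g)| = 30 - 26 = 4.

4


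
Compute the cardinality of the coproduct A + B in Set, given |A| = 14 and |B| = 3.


In Set, the coproduct A + B is the disjoint union.
|A + B| = |A| + |B| = 14 + 3 = 17

17


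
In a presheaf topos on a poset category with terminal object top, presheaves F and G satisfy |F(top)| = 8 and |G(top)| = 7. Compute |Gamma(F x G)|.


Global sections of a presheaf on a poset with terminal top satisfy
Gamma(H) ~ H(top). Presheaves admit pointwise products, so
(F x G)(top) = F(top) x G(top) (Cartesian product).
|Gamma(F x G)| = |F(top)| * |G(top)| = 8 * 7 = 56.

56


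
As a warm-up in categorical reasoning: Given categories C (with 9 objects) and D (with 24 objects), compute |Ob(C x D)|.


The product category C x D has objects that are pairs (c, d).
Number of pairs = |Ob(C)| * |Ob(D)| = 9 * 24 = 216

216


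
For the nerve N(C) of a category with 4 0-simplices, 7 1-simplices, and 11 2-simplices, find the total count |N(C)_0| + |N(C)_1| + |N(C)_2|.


The 2-skeleton of the nerve N(C) consists of simplices in dimensions 0, 1, 2:
  |N(C)_0| = 4 (objects)
  |N(C)_1| = 7 (morphisms)
  |N(C)_2| = 11 (composable pairs)
Total = 4 + 7 + 11 = 22

22


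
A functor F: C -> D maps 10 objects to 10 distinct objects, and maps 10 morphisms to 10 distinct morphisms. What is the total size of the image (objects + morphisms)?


The image of F consists of distinct objects and distinct morphisms.
|Im(F)| on objects = 10
|Im(F)| on morphisms = 10
Total image cardinality = 10 + 10 = 20

20


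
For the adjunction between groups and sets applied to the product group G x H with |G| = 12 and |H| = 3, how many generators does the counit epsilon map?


The counit epsilon_K: F(U(K)) -> K of the Free-Forgetful adjunction
maps |K| generators of F(U(K)) into K. For K = G x H (the product group),
|G x H| = |G| * |H|.
Total generators mapped = 12 * 3 = 36.

36


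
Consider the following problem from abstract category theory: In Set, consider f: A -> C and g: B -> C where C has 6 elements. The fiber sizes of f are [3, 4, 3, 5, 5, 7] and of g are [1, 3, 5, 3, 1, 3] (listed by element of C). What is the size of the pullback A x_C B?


The pullback A x_C B consists of pairs (a, b) with f(a) = g(b).
For each element c in C, the fiber product has |f^-1(c)| * |g^-1(c)| elements.
Summing over C: 3 * 1 + 4 * 3 + 3 * 5 + 5 * 3 + 5 * 1 + 7 * 3
= 3 + 12 + 15 + 15 + 5 + 21 = 71

71


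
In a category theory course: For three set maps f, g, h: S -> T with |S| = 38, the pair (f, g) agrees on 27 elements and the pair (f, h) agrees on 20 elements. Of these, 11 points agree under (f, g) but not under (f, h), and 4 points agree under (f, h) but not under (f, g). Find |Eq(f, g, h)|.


Eq(f, g, h) is the triple-agreement set: points in S where all three
maps take the same value. Using inclusion-exclusion on the pairwise data:
Pair (f, g) agrees on 27 points; pair (f, h) on 20 points.
Points agreeing under (f, g) but not (f, h) = 11; under (f, h) but not (f, g) = 4.
Triple-agreement = agreement-in-(f, g) minus points that agree under (f, g) but not (f, h):
|Eq(f, g, h)| = 27 - 11 = 16
(cross-check via (f, h): 20 - 4 = 16.)

16


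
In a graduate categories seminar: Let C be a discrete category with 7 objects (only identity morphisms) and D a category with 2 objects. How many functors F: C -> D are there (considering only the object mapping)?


A functor from a discrete category C to D is determined by
where each object maps. Each of the 7 objects of C can map
to any of the 2 objects of D independently.
Number of functors = 2^7 = 128

128


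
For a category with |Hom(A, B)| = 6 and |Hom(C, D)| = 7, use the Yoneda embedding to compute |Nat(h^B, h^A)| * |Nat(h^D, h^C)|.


By the Yoneda lemma, Nat(h^B, h^A) is isomorphic to Hom(A, B),
so |Nat(h^B, h^A)| = |Hom(A, B)| and |Nat(h^D, h^C)| = |Hom(C, D)|.
|Hom(A, B)| = 6, |Hom(C, D)| = 7.
|Nat(h^B, h^A) x Nat(h^D, h^C)| = 6 * 7 = 42

42


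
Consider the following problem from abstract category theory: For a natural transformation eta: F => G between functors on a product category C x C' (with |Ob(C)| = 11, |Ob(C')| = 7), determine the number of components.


A natural transformation eta: F => G assigns one component morphism per
object of the domain category.
The domain is the product category C x C', so
|Ob(C x C')| = |Ob(C)| * |Ob(C')| = 11 * 7 = 77.
Therefore eta has 77 component morphisms.

77


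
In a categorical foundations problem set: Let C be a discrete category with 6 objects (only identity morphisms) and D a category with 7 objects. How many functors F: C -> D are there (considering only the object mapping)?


A functor from a discrete category C to D is determined by
where each object maps. Each of the 6 objects of C can map
to any of the 7 objects of D independently.
Number of functors = 7^6 = 117649

117649


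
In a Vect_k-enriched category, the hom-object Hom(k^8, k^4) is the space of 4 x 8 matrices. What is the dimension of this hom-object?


In Vect-enriched categories, Hom(k^n, k^m) is the space of m x n matrices.
dim(Hom(k^8, k^4)) = 4 * 8 = 32

32


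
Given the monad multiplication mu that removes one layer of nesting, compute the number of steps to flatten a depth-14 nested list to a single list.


Each application of mu: T^2 -> T removes one layer of nesting.
Starting at depth 14 (i.e., T^14(X)), we need to reach T(X).
Number of mu applications = 14 - 1 = 13

13


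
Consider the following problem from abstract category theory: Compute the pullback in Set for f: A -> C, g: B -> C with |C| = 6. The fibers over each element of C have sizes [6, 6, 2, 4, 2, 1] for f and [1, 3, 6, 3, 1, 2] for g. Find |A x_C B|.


The pullback A x_C B consists of pairs (a, b) with f(a) = g(b).
For each element c in C, the fiber product has |f^-1(c)| * |g^-1(c)| elements.
Summing over C: 6 * 1 + 6 * 3 + 2 * 6 + 4 * 3 + 2 * 1 + 1 * 2
= 6 + 18 + 12 + 12 + 2 + 2 = 52

52


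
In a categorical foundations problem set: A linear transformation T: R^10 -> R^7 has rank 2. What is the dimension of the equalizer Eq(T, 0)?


The equalizer of f and the zero map is ker(f).
By the rank-nullity theorem: dim(ker(f)) = dim(domain) - rank(f).
dim(ker(f)) = 10 - 2 = 8

8


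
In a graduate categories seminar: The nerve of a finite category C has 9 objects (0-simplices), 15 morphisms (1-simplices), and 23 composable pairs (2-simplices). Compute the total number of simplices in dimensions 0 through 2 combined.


The 2-skeleton of the nerve N(C) consists of simplices in dimensions 0, 1, 2:
  |N(C)_0| = 9 (objects)
  |N(C)_1| = 15 (morphisms)
  |N(C)_2| = 23 (composable pairs)
Total = 9 + 15 + 23 = 47

47


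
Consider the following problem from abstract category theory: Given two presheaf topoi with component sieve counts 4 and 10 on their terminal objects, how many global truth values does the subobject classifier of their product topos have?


In a product of presheaf topoi E_1 x E_2, the subobject classifier
is Omega = Omega_1 x Omega_2 (componentwise), so
|Omega(top)| = |Omega_1(top_1)| * |Omega_2(top_2)|.
= 4 * 10 = 40.

40


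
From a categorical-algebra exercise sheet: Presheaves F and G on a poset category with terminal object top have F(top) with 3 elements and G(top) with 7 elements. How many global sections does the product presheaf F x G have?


Global sections of a presheaf on a poset with terminal top satisfy
Gamma(H) ~ H(top). Presheaves admit pointwise products, so
(F x G)(top) = F(top) x G(top) (Cartesian product).
|Gamma(F x G)| = |F(top)| * |G(top)| = 3 * 7 = 21.

21


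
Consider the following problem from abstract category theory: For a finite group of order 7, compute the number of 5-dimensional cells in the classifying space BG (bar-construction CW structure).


In the bar-construction CW model of BG, the n-cells are indexed by
n-tuples [g_1|...|g_n] of non-identity elements of G (degenerate
simplices with some g_i = e do not contribute cells), so there are
(|G| - 1)^n n-cells.
For dim = 5 with |G| = 7:
cells = (7 - 1)^5 = 6^5 = 7776

7776


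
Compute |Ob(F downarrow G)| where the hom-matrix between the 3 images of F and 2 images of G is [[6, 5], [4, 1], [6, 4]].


Objects of (F downarrow G) are triples (a, b, h: F(a)->G(b)).
The count equals the sum of all entries in the hom-matrix.
sum(row 0) = 11
sum(row 1) = 5
sum(row 2) = 10
Grand total = 26

26


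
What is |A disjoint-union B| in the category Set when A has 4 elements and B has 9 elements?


In Set, the coproduct A + B is the disjoint union.
|A + B| = |A| + |B| = 4 + 9 = 13

13


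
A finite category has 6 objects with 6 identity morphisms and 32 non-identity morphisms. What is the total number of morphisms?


Each object has an identity morphism, giving 6 identities.
Adding the 32 non-identity morphisms:
Total = 6 + 32 = 38

38


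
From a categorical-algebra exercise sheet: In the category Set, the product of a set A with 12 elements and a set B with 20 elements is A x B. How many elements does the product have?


In Set, the product A x B is the Cartesian product.
By the universal property, |A x B| = |A| * |B|.
|A x B| = 12 * 20 = 240

240


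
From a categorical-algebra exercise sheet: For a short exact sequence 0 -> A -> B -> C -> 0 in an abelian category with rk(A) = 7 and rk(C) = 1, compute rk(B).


For a short exact sequence 0 -> A -> B -> C -> 0,
rank is additive: rank(B) = rank(A) + rank(C).
rank(B) = 7 + 1 = 8

8


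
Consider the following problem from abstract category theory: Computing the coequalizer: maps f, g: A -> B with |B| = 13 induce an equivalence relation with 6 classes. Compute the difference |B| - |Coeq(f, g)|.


The coequalizer Coeq(f, g) = B / ~ has one element per equivalence class.
|B| = 13, |Coeq(f, g)| = 6.
|B| - |Coeq(f, g)| = 13 - 6 = 7.

7


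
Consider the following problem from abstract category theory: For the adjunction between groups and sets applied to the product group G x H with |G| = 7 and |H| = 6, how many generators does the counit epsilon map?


The counit epsilon_K: F(U(K)) -> K of the Free-Forgetful adjunction
maps |K| generators of F(U(K)) into K. For K = G x H (the product group),
|G x H| = |G| * |H|.
Total generators mapped = 7 * 6 = 42.

42


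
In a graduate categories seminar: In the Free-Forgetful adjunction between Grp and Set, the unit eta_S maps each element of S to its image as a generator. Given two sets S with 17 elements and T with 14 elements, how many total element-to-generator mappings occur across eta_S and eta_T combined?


The unit eta_X: X -> U(F(X)) of the Free-Forgetful adjunction
maps each element of X to a generator of F(X). For X = S + T (disjoint
union in Set), |S + T| = |S| + |T|.
Total mappings = 17 + 14 = 31.

31


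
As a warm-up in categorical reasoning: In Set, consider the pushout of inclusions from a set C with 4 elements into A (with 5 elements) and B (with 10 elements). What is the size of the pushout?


The pushout A +_C B identifies the images of C in A and B.
|A +_C B| = |A| + |B| - |C| (for injections).
= 5 + 10 - 4 = 11

11


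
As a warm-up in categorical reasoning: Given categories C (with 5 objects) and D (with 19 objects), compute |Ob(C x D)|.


The product category C x D has objects that are pairs (c, d).
Number of pairs = |Ob(C)| * |Ob(D)| = 5 * 19 = 95

95


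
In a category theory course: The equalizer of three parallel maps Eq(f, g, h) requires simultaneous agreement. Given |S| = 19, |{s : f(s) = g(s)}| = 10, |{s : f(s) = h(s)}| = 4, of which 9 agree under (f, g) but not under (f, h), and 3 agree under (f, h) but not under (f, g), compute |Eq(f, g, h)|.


Eq(f, g, h) is the triple-agreement set: points in S where all three
maps take the same value. Using inclusion-exclusion on the pairwise data:
Pair (f, g) agrees on 10 points; pair (f, h) on 4 points.
Points agreeing under (f, g) but not (f, h) = 9; under (f, h) but not (f, g) = 3.
Triple-agreement = agreement-in-(f, g) minus points that agree under (f, g) but not (f, h):
|Eq(f, g, h)| = 10 - 9 = 1
(cross-check via (f, h): 4 - 3 = 1.)

1


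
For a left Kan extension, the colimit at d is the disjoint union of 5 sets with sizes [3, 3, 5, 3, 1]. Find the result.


Pointwise, the left Kan extension (Lan_F H)(d) is the colimit, indexed
by the comma category (F downarrow d), of H composed with the
projection (F downarrow d) -> C. Here that colimit is given
as a coproduct (disjoint union) of sets, so its cardinality is the
sum of the sizes of the summands.
Coproduct of sets with sizes: 3 + 3 + 5 + 3 + 1
= 15

15


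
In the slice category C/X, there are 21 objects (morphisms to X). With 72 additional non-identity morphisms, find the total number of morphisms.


In the slice category C/X, objects are morphisms to X.
Identity morphisms: 21 (one per object of C/X).
Non-identity morphisms: 72.
Total = 21 + 72 = 93

93


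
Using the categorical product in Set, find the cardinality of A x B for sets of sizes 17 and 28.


In Set, the product A x B is the Cartesian product.
By the universal property, |A x B| = |A| * |B|.
|A x B| = 17 * 28 = 476

476


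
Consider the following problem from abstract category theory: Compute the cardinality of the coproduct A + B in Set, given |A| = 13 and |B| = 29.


In Set, the coproduct A + B is the disjoint union.
|A + B| = |A| + |B| = 13 + 29 = 42

42


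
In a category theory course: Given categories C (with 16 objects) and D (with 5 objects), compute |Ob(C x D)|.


The product category C x D has objects that are pairs (c, d).
Number of pairs = |Ob(C)| * |Ob(D)| = 16 * 5 = 80

80


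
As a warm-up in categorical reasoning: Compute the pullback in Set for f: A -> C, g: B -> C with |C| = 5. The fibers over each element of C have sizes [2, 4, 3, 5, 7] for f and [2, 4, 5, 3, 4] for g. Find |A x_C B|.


The pullback A x_C B consists of pairs (a, b) with f(a) = g(b).
For each element c in C, the fiber product has |f^-1(c)| * |g^-1(c)| elements.
Summing over C: 2 * 2 + 4 * 4 + 3 * 5 + 5 * 3 + 7 * 4
= 4 + 16 + 15 + 15 + 28 = 78

78


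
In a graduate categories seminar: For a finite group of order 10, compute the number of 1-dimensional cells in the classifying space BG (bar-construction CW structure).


In the bar-construction CW model of BG, the n-cells are indexed by
n-tuples [g_1|...|g_n] of non-identity elements of G (degenerate
simplices with some g_i = e do not contribute cells), so there are
(|G| - 1)^n n-cells.
For dim = 1 with |G| = 10:
cells = (10 - 1)^1 = 9^1 = 9

9


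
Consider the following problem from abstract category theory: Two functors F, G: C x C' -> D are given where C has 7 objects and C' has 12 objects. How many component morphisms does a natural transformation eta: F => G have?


A natural transformation eta: F => G assigns one component morphism per
object of the domain category.
The domain is the product category C x C', so
|Ob(C x C')| = |Ob(C)| * |Ob(C')| = 7 * 12 = 84.
Therefore eta has 84 component morphisms.

84


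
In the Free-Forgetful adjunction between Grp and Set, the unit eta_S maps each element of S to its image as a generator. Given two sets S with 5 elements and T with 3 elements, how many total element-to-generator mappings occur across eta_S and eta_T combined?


The unit eta_X: X -> U(F(X)) of the Free-Forgetful adjunction
maps each element of X to a generator of F(X). For X = S + T (disjoint
union in Set), |S + T| = |S| + |T|.
Total mappings = 5 + 3 = 8.

8


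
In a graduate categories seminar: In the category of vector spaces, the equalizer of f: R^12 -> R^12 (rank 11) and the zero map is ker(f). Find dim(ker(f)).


The equalizer of f and the zero map is ker(f).
By the rank-nullity theorem: dim(ker(f)) = dim(domain) - rank(f).
dim(ker(f)) = 12 - 11 = 1

1


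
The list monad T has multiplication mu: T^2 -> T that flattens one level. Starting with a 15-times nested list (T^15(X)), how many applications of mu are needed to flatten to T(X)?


Each application of mu: T^2 -> T removes one layer of nesting.
Starting at depth 15 (i.e., T^15(X)), we need to reach T(X).
Number of mu applications = 15 - 1 = 14

14


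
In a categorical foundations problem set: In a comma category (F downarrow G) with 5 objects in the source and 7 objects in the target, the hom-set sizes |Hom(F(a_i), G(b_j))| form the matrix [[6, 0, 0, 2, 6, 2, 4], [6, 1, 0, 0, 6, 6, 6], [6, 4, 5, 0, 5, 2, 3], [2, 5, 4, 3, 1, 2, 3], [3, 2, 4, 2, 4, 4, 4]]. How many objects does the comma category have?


Objects of (F downarrow G) are triples (a, b, h: F(a)->G(b)).
The count equals the sum of all entries in the hom-matrix.
sum(row 0) = 20
sum(row 1) = 25
sum(row 2) = 25
sum(row 3) = 20
sum(row 4) = 23
Grand total = 113

113


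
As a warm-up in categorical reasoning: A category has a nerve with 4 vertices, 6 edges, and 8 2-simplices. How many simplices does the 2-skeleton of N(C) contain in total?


The 2-skeleton of the nerve N(C) consists of simplices in dimensions 0, 1, 2:
  |N(C)_0| = 4 (objects)
  |N(C)_1| = 6 (morphisms)
  |N(C)_2| = 8 (composable pairs)
Total = 4 + 6 + 8 = 18

18


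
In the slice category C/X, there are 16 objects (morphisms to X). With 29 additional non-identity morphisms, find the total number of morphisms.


In the slice category C/X, objects are morphisms to X.
Identity morphisms: 16 (one per object of C/X).
Non-identity morphisms: 29.
Total = 16 + 29 = 45

45


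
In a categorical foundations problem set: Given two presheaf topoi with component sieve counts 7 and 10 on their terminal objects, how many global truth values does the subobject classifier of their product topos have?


In a product of presheaf topoi E_1 x E_2, the subobject classifier
is Omega = Omega_1 x Omega_2 (componentwise), so
|Omega(top)| = |Omega_1(top_1)| * |Omega_2(top_2)|.
= 7 * 10 = 70.

70


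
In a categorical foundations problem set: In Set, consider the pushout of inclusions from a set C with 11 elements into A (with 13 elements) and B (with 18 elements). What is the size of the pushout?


The pushout A +_C B identifies the images of C in A and B.
|A +_C B| = |A| + |B| - |C| (for injections).
= 13 + 18 - 11 = 20

20


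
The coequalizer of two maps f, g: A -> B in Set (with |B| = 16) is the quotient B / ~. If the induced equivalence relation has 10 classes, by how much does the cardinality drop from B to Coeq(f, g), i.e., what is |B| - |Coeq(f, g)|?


The coequalizer Coeq(f, g) = B / ~ has one element per equivalence class.
|B| = 16, |Coeq(f, g)| = 10.
|B| - |Coeq(f, g)| = 16 - 10 = 6.

6


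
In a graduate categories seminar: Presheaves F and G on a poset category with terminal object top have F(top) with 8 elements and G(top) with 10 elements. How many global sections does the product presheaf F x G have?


Global sections of a presheaf on a poset with terminal top satisfy
Gamma(H) ~ H(top). Presheaves admit pointwise products, so
(F x G)(top) = F(top) x G(top) (Cartesian product).
|Gamma(F x G)| = |F(top)| * |G(top)| = 8 * 10 = 80.

80


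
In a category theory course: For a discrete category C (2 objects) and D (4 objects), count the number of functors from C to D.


A functor from a discrete category C to D is determined by
where each object maps. Each of the 2 objects of C can map
to any of the 4 objects of D independently.
Number of functors = 4^2 = 16

16


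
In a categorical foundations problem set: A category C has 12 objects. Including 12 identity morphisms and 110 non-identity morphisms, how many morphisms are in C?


Each object has an identity morphism, giving 12 identities.
Adding the 110 non-identity morphisms:
Total = 12 + 110 = 122

122


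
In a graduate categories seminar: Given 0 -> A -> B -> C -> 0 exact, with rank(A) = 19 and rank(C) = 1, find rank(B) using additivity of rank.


For a short exact sequence 0 -> A -> B -> C -> 0,
rank is additive: rank(B) = rank(A) + rank(C).
rank(B) = 19 + 1 = 20

20


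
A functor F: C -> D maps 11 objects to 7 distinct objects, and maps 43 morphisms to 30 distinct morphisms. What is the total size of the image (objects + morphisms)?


The image of F consists of distinct objects and distinct morphisms.
|Im(F)| on objects = 7
|Im(F)| on morphisms = 30
Total image cardinality = 7 + 30 = 37

37


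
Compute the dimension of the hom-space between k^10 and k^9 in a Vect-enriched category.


In Vect-enriched categories, Hom(k^n, k^m) is the space of m x n matrices.
dim(Hom(k^10, k^9)) = 9 * 10 = 90

90


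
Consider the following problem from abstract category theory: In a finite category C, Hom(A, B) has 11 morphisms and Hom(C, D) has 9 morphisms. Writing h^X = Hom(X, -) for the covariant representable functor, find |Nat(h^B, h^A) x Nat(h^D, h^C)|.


By the Yoneda lemma, Nat(h^B, h^A) is isomorphic to Hom(A, B),
so |Nat(h^B, h^A)| = |Hom(A, B)| and |Nat(h^D, h^C)| = |Hom(C, D)|.
|Hom(A, B)| = 11, |Hom(C, D)| = 9.
|Nat(h^B, h^A) x Nat(h^D, h^C)| = 11 * 9 = 99

99


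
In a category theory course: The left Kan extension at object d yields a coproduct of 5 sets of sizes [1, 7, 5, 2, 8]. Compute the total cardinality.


Pointwise, the left Kan extension (Lan_F H)(d) is the colimit, indexed
by the comma category (F downarrow d), of H composed with the
projection (F downarrow d) -> C. Here that colimit is given
as a coproduct (disjoint union) of sets, so its cardinality is the
sum of the sizes of the summands.
Coproduct of sets with sizes: 1 + 7 + 5 + 2 + 8
= 23

23


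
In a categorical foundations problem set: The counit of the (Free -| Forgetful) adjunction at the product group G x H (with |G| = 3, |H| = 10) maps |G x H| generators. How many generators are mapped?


The counit epsilon_K: F(U(K)) -> K of the Free-Forgetful adjunction
maps |K| generators of F(U(K)) into K. For K = G x H (the product group),
|G x H| = |G| * |H|.
Total generators mapped = 3 * 10 = 30.

30


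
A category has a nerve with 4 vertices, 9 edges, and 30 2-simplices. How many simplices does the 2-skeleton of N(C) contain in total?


The 2-skeleton of the nerve N(C) consists of simplices in dimensions 0, 1, 2:
  |N(C)_0| = 4 (objects)
  |N(C)_1| = 9 (morphisms)
  |N(C)_2| = 30 (composable pairs)
Total = 4 + 9 + 30 = 43

43


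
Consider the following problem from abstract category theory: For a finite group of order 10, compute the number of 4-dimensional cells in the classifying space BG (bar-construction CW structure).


In the bar-construction CW model of BG, the n-cells are indexed by
n-tuples [g_1|...|g_n] of non-identity elements of G (degenerate
simplices with some g_i = e do not contribute cells), so there are
(|G| - 1)^n n-cells.
For dim = 4 with |G| = 10:
cells = (10 - 1)^4 = 9^4 = 6561

6561


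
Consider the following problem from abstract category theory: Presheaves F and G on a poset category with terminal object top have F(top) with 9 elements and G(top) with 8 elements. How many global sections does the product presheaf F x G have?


Global sections of a presheaf on a poset with terminal top satisfy
Gamma(H) ~ H(top). Presheaves admit pointwise products, so
(F x G)(top) = F(top) x G(top) (Cartesian product).
|Gamma(F x G)| = |F(top)| * |G(top)| = 9 * 8 = 72.

72


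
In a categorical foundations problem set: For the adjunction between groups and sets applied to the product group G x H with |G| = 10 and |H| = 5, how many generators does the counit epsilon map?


The counit epsilon_K: F(U(K)) -> K of the Free-Forgetful adjunction
maps |K| generators of F(U(K)) into K. For K = G x H (the product group),
|G x H| = |G| * |H|.
Total generators mapped = 10 * 5 = 50.

50


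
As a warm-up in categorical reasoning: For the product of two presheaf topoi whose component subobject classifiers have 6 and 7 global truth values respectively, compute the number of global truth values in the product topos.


In a product of presheaf topoi E_1 x E_2, the subobject classifier
is Omega = Omega_1 x Omega_2 (componentwise), so
|Omega(top)| = |Omega_1(top_1)| * |Omega_2(top_2)|.
= 6 * 7 = 42.

42
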